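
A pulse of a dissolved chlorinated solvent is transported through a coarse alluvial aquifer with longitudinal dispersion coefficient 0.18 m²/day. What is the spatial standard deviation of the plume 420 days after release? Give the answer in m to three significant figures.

12.3 m

Dispersive spreading gives a Gaussian with σ² = 2Dt; advection only shifts the center.
σ = √(2 × 0.18 × 420) = 12.3 m.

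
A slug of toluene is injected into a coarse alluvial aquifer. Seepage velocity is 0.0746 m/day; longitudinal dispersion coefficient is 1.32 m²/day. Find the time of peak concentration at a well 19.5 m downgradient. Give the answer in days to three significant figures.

116 days

For the 1D instantaneous-source solution, setting ∂C/∂t = 0 at fixed x gives v²t² + 2Dt − x² = 0, so t = (√(D² + v²x²) − D)/v².
√(D² + v²x²) = √(1.32² + 0.0746² × 19.5²) = 1.964; v² = 0.00556516.
t = (1.964 − 1.32)/0.00556516 = 116 days (vs. the pure-advection estimate x/v = 261 d).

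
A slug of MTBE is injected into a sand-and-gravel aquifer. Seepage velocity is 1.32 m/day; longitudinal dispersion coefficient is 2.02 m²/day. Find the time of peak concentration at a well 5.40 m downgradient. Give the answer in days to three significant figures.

For the 1D instantaneous-source solution, setting ∂C/∂t = 0 at fixed x gives v²t² + 2Dt − x² = 0, so t = (√(D² + v²x²) − D)/v².
√(D² + v²x²) = √(2.02² + 1.32² × 5.40²) = 7.409; v² = 1.7424.
t = (7.409 − 2.02)/1.7424 = 3.09 days (vs. the pure-advection estimate x/v = 4.09 d).

3.09 days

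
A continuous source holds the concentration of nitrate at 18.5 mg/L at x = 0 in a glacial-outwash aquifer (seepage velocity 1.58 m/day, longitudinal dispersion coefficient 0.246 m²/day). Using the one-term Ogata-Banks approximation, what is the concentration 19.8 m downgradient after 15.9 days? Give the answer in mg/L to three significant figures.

For a continuous step input, C/C₀ ≈ ½·erfc((x−vt)/(2√(Dt))).
vt = 1.58 × 15.9 = 25.122 m and 2√(Dt) = 2√(0.246 × 15.9) = 3.955 m.
Argument (x−vt)/(2√(Dt)) = (19.8 − 25.122)/3.955 = -1.346; ½·erfc(-1.346) = 0.9715.
C = 18.5 × 0.9715 = 18.0 mg/L.

18.0 mg/L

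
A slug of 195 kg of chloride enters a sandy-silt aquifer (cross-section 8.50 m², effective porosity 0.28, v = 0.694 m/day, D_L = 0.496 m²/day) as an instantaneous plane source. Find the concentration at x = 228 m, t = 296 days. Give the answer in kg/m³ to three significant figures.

For an instantaneous plane source, C(x,t) = M/(n_e·A·√(4πDt)) · exp(−(x−vt)²/(4Dt)), with n_e·A the pore (flow) area.
Plume center vt = 0.694 × 296 = 205.424 m, so the well at 228 m is 22.576 m downgradient of the peak.
√(4πDt) = 42.95 m, giving peak height M/(n_e·A·√(4πDt)) = 195/(0.28 × 8.50 × 42.95) = 1.908 kg/m³.
(x−vt)²/(4Dt) = (22.576)²/(4 × 0.496 × 296) = 0.8679; exp(−0.8679) = 0.4198.
C = 1.908 × 0.4198 = 0.801 kg/m³.

0.801 kg/m³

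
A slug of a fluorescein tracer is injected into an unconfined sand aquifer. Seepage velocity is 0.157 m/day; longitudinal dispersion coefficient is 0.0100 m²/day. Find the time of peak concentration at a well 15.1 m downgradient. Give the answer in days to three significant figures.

95.8 days

For the 1D instantaneous-source solution, setting ∂C/∂t = 0 at fixed x gives v²t² + 2Dt − x² = 0, so t = (√(D² + v²x²) − D)/v².
√(D² + v²x²) = √(0.0100² + 0.157² × 15.1²) = 2.371; v² = 0.024649.
t = (2.371 − 0.0100)/0.024649 = 95.8 days (vs. the pure-advection estimate x/v = 96.2 d).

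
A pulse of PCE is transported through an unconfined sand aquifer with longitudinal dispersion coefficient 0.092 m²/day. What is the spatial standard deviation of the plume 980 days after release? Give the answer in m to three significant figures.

Dispersive spreading gives a Gaussian with σ² = 2Dt; advection only shifts the center.
σ = √(2 × 0.092 × 980) = 13.4 m.

13.4 m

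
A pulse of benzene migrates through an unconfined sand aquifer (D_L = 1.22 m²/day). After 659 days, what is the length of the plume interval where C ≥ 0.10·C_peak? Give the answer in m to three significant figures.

The plume is Gaussian with σ = √(2Dt) = √(2 × 1.22 × 659) = 40.10 m.
C/C_peak = exp(−Δx²/(2σ²)) = 0.10 ⇒ Δx = σ·√(−2 ln 0.10) = 40.10 × 2.146 = 86.05 m.
Width = 2Δx = 172 m.

172 m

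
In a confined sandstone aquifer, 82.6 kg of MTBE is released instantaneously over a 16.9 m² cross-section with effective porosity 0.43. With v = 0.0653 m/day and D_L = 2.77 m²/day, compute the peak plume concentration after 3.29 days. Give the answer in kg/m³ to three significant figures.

The peak of an instantaneous 1D plume sits at x = vt; there the Gaussian factor is 1 and C_max = M/(n_e·A·√(4πDt)), where n_e·A is the pore area the mass is dissolved in.
√(4πDt) = √(4π × 2.77 × 3.29) = 10.70 m, so C_max = 82.6/(0.43 × 16.9 × 10.70) = 1.06 kg/m³.

1.06 kg/m³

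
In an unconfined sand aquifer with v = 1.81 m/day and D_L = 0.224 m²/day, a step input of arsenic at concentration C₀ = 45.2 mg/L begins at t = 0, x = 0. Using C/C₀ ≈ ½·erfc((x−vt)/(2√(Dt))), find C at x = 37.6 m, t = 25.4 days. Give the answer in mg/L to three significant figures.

For a continuous step input, C/C₀ ≈ ½·erfc((x−vt)/(2√(Dt))).
vt = 1.81 × 25.4 = 45.974 m and 2√(Dt) = 2√(0.224 × 25.4) = 4.771 m.
Argument (x−vt)/(2√(Dt)) = (37.6 − 45.974)/4.771 = -1.755; ½·erfc(-1.755) = 0.9935.
C = 45.2 × 0.9935 = 44.9 mg/L.

44.9 mg/L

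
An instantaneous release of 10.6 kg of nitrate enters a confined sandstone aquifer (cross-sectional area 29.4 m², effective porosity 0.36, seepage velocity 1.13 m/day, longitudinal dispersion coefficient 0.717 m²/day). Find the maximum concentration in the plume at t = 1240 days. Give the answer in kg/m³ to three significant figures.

0.00948 kg/m³

The peak of an instantaneous 1D plume sits at x = vt; there the Gaussian factor is 1 and C_max = M/(n_e·A·√(4πDt)), where n_e·A is the pore area the mass is dissolved in.
√(4πDt) = √(4π × 0.717 × 1240) = 105.7 m, so C_max = 10.6/(0.36 × 29.4 × 105.7) = 0.00948 kg/m³.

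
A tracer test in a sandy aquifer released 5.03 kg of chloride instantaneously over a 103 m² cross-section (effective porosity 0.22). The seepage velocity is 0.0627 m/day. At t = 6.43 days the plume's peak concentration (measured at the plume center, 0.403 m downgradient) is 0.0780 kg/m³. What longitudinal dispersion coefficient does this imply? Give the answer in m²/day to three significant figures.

0.100 m²/day

At the plume center C_max = M/(n_e·A·√(4πDt)), so D = M²/(4πt·(n_e·A·C_max)²).
n_e·A·C_max = 0.22 × 103 × 0.0780 = 1.767 kg/m.
D = 5.03²/(4π × 6.43 × 1.767²) = 0.100 m²/day.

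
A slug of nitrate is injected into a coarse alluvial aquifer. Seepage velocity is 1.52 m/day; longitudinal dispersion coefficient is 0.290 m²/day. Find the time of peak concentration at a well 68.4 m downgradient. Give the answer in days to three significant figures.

For the 1D instantaneous-source solution, setting ∂C/∂t = 0 at fixed x gives v²t² + 2Dt − x² = 0, so t = (√(D² + v²x²) − D)/v².
√(D² + v²x²) = √(0.290² + 1.52² × 68.4²) = 104.0; v² = 2.3104.
t = (104.0 − 0.290)/2.3104 = 44.9 days (vs. the pure-advection estimate x/v = 45.0 d).

44.9 days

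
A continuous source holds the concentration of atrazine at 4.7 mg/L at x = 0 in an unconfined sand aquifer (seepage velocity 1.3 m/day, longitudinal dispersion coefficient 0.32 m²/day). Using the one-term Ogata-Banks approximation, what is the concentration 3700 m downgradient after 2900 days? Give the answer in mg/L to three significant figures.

4.46 mg/L

For a continuous step input, C/C₀ ≈ ½·erfc((x−vt)/(2√(Dt))).
vt = 1.3 × 2900 = 3770 m and 2√(Dt) = 2√(0.32 × 2900) = 60.93 m.
Argument (x−vt)/(2√(Dt)) = (3700 − 3770)/60.93 = -1.149; ½·erfc(-1.149) = 0.9479.
C = 4.7 × 0.9479 = 4.46 mg/L.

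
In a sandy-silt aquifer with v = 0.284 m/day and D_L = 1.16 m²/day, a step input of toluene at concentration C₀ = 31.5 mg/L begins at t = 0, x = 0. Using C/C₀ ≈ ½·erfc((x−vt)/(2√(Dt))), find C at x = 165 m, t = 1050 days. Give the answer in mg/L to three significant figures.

31.4 mg/L

For a continuous step input, C/C₀ ≈ ½·erfc((x−vt)/(2√(Dt))).
vt = 0.284 × 1050 = 298.2 m and 2√(Dt) = 2√(1.16 × 1050) = 69.80 m.
Argument (x−vt)/(2√(Dt)) = (165 − 298.2)/69.80 = -1.908; ½·erfc(-1.908) = 0.9965.
C = 31.5 × 0.9965 = 31.4 mg/L.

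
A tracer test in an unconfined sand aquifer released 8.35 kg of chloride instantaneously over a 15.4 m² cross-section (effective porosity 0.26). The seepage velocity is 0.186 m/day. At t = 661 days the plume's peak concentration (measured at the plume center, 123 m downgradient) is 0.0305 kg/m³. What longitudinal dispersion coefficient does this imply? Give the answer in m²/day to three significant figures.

At the plume center C_max = M/(n_e·A·√(4πDt)), so D = M²/(4πt·(n_e·A·C_max)²).
n_e·A·C_max = 0.26 × 15.4 × 0.0305 = 0.1221 kg/m.
D = 8.35²/(4π × 661 × 0.1221²) = 0.563 m²/day.

0.563 m²/day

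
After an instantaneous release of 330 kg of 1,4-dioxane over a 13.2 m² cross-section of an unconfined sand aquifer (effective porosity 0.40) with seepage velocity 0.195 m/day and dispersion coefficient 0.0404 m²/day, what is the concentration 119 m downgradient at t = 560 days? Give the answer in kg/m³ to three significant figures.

1.28 kg/m³

For an instantaneous plane source, C(x,t) = M/(n_e·A·√(4πDt)) · exp(−(x−vt)²/(4Dt)), with n_e·A the pore (flow) area.
Plume center vt = 0.195 × 560 = 109.2 m, so the well at 119 m is 9.8 m downgradient of the peak.
√(4πDt) = 16.86 m, giving peak height M/(n_e·A·√(4πDt)) = 330/(0.40 × 13.2 × 16.86) = 3.707 kg/m³.
(x−vt)²/(4Dt) = (9.8)²/(4 × 0.0404 × 560) = 1.061; exp(−1.061) = 0.3461.
C = 3.707 × 0.3461 = 1.28 kg/m³.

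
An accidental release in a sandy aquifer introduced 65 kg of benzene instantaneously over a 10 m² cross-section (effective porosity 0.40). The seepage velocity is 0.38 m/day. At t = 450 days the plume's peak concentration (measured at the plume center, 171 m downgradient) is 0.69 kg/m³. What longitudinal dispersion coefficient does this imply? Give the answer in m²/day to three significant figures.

At the plume center C_max = M/(n_e·A·√(4πDt)), so D = M²/(4πt·(n_e·A·C_max)²).
n_e·A·C_max = 0.40 × 10 × 0.69 = 2.760 kg/m.
D = 65²/(4π × 450 × 2.760²) = 0.0981 m²/day.

0.0981 m²/day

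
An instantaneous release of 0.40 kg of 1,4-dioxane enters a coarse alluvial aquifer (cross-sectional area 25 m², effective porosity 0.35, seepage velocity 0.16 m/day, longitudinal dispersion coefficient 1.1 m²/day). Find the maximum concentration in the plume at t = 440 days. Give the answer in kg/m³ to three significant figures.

The peak of an instantaneous 1D plume sits at x = vt; there the Gaussian factor is 1 and C_max = M/(n_e·A·√(4πDt)), where n_e·A is the pore area the mass is dissolved in.
√(4πDt) = √(4π × 1.1 × 440) = 77.99 m, so C_max = 0.40/(0.35 × 25 × 77.99) = 0.000586 kg/m³.

0.000586 kg/m³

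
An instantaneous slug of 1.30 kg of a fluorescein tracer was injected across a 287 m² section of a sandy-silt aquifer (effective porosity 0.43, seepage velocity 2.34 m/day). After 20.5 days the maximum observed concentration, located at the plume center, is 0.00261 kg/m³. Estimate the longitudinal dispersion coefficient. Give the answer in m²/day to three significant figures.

At the plume center C_max = M/(n_e·A·√(4πDt)), so D = M²/(4πt·(n_e·A·C_max)²).
n_e·A·C_max = 0.43 × 287 × 0.00261 = 0.3221 kg/m.
D = 1.30²/(4π × 20.5 × 0.3221²) = 0.0632 m²/day.

0.0632 m²/day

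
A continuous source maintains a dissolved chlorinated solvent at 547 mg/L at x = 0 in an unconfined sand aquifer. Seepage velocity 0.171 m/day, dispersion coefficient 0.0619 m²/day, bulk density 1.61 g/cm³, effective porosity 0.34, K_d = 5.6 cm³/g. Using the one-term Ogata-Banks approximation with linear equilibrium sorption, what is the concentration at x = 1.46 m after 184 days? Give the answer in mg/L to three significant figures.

Retardation factor R = 1 + ρ_b·K_d/n = 1 + 1.61 × 5.6/0.34 = 27.52.
Sorption retards both mechanisms: v_R = v/R = 0.006214 m/day, D_R = D/R = 0.002249 m²/day.
v_R·t = 0.006214 × 184 = 1.143376 m; 2√(D_R t) = 1.287 m; argument = (1.46 − 1.143376)/1.287 = 0.2460.
C = C₀ × ½·erfc(0.2460) = 547 × 0.3640 = 199 mg/L.

199 mg/L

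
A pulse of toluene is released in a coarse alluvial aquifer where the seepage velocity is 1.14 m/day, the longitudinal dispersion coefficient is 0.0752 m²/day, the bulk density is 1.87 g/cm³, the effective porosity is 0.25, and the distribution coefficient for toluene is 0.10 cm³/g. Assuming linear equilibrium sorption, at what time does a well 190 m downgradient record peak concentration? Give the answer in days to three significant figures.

291 days

Retardation factor R = 1 + ρ_b·K_d/n = 1 + 1.87 × 0.10/0.25 = 1.748.
Sorption retards both mechanisms: v_R = v/R = 0.6522 m/day, D_R = D/R = 0.04302 m²/day.
Peak time from v_R²t² + 2D_R t − x² = 0: t = (√(D_R² + v_R²x²) − D_R)/v_R².
√(D_R² + v_R²x²) = √(0.04302² + 0.6522² × 190²) = 123.9; v_R² = 0.4254.
t = (123.9 − 0.04302)/0.4254 = 291 days.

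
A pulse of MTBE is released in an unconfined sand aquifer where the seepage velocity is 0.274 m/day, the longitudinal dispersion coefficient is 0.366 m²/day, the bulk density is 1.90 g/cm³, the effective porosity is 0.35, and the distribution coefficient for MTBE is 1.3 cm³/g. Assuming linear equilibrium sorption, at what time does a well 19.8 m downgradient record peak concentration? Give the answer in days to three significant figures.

Retardation factor R = 1 + ρ_b·K_d/n = 1 + 1.90 × 1.3/0.35 = 8.057.
Sorption retards both mechanisms: v_R = v/R = 0.03401 m/day, D_R = D/R = 0.04543 m²/day.
Peak time from v_R²t² + 2D_R t − x² = 0: t = (√(D_R² + v_R²x²) − D_R)/v_R².
√(D_R² + v_R²x²) = √(0.04543² + 0.03401² × 19.8²) = 0.6749; v_R² = 0.001157.
t = (0.6749 − 0.04543)/0.001157 = 544 days.

544 days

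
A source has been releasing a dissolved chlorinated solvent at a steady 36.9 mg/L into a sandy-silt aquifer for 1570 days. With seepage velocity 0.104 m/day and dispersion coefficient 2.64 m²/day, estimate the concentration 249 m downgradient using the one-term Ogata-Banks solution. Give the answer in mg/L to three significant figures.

For a continuous step input, C/C₀ ≈ ½·erfc((x−vt)/(2√(Dt))).
vt = 0.104 × 1570 = 163.28 m and 2√(Dt) = 2√(2.64 × 1570) = 128.8 m.
Argument (x−vt)/(2√(Dt)) = (249 − 163.28)/128.8 = 0.6655; ½·erfc(0.6655) = 0.1733.
C = 36.9 × 0.1733 = 6.39 mg/L.

6.39 mg/L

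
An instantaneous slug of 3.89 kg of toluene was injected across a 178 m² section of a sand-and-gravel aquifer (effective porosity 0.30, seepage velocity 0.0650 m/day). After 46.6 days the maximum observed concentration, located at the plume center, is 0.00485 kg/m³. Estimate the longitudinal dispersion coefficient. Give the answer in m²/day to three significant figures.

0.385 m²/day

At the plume center C_max = M/(n_e·A·√(4πDt)), so D = M²/(4πt·(n_e·A·C_max)²).
n_e·A·C_max = 0.30 × 178 × 0.00485 = 0.2590 kg/m.
D = 3.89²/(4π × 46.6 × 0.2590²) = 0.385 m²/day.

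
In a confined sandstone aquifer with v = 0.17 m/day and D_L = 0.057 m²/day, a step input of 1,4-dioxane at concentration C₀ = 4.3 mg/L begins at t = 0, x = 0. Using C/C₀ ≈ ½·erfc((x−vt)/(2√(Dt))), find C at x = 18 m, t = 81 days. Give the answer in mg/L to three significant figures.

For a continuous step input, C/C₀ ≈ ½·erfc((x−vt)/(2√(Dt))).
vt = 0.17 × 81 = 13.77 m and 2√(Dt) = 2√(0.057 × 81) = 4.297 m.
Argument (x−vt)/(2√(Dt)) = (18 − 13.77)/4.297 = 0.9844; ½·erfc(0.9844) = 0.08194.
C = 4.3 × 0.08194 = 0.352 mg/L.

0.352 mg/L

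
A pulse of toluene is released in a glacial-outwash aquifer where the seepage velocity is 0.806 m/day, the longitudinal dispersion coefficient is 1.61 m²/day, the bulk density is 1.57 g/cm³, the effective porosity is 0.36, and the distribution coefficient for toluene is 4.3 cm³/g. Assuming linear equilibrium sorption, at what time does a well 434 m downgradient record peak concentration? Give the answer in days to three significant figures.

Retardation factor R = 1 + ρ_b·K_d/n = 1 + 1.57 × 4.3/0.36 = 19.75.
Sorption retards both mechanisms: v_R = v/R = 0.04081 m/day, D_R = D/R = 0.08152 m²/day.
Peak time from v_R²t² + 2D_R t − x² = 0: t = (√(D_R² + v_R²x²) − D_R)/v_R².
√(D_R² + v_R²x²) = √(0.08152² + 0.04081² × 434²) = 17.71; v_R² = 0.001665.
t = (17.71 − 0.08152)/0.001665 = 10600 days.

10600 days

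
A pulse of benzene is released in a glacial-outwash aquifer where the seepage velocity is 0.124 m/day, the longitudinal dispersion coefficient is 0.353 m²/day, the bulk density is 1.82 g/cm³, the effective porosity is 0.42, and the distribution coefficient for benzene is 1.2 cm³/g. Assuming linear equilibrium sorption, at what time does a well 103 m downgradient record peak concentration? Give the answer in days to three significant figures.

Retardation factor R = 1 + ρ_b·K_d/n = 1 + 1.82 × 1.2/0.42 = 6.200.
Sorption retards both mechanisms: v_R = v/R = 0.02000 m/day, D_R = D/R = 0.05694 m²/day.
Peak time from v_R²t² + 2D_R t − x² = 0: t = (√(D_R² + v_R²x²) − D_R)/v_R².
√(D_R² + v_R²x²) = √(0.05694² + 0.02000² × 103²) = 2.061; v_R² = 0.0004000.
t = (2.061 − 0.05694)/0.0004000 = 5010 days.

5010 days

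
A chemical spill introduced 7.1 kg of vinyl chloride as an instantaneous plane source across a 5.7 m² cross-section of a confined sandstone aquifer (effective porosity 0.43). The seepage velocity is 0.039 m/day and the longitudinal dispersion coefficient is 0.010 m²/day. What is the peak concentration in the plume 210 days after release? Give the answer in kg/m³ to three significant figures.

The peak of an instantaneous 1D plume sits at x = vt; there the Gaussian factor is 1 and C_max = M/(n_e·A·√(4πDt)), where n_e·A is the pore area the mass is dissolved in.
√(4πDt) = √(4π × 0.010 × 210) = 5.137 m, so C_max = 7.1/(0.43 × 5.7 × 5.137) = 0.564 kg/m³.

0.564 kg/m³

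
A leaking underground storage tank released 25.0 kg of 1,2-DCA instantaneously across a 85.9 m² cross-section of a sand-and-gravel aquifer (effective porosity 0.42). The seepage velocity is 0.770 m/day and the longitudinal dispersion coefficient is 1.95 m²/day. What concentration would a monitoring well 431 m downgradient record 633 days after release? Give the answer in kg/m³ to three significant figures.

0.00292 kg/m³

For an instantaneous plane source, C(x,t) = M/(n_e·A·√(4πDt)) · exp(−(x−vt)²/(4Dt)), with n_e·A the pore (flow) area.
Plume center vt = 0.770 × 633 = 487.41 m, so the well at 431 m is 56.41 m upgradient of the peak.
√(4πDt) = 124.5 m, giving peak height M/(n_e·A·√(4πDt)) = 25.0/(0.42 × 85.9 × 124.5) = 0.005566 kg/m³.
(x−vt)²/(4Dt) = (-56.41)²/(4 × 1.95 × 633) = 0.6445; exp(−0.6445) = 0.5249.
C = 0.005566 × 0.5249 = 0.00292 kg/m³.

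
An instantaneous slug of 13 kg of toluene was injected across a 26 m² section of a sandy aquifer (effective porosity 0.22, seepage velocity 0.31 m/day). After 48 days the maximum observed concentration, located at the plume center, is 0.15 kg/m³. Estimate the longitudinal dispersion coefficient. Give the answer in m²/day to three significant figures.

At the plume center C_max = M/(n_e·A·√(4πDt)), so D = M²/(4πt·(n_e·A·C_max)²).
n_e·A·C_max = 0.22 × 26 × 0.15 = 0.8580 kg/m.
D = 13²/(4π × 48 × 0.8580²) = 0.381 m²/day.

0.381 m²/day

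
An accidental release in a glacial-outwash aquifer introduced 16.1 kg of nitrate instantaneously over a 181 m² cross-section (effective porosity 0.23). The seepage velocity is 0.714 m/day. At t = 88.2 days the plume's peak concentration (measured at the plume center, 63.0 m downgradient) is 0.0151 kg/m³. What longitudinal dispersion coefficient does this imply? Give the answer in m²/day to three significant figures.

At the plume center C_max = M/(n_e·A·√(4πDt)), so D = M²/(4πt·(n_e·A·C_max)²).
n_e·A·C_max = 0.23 × 181 × 0.0151 = 0.6286 kg/m.
D = 16.1²/(4π × 88.2 × 0.6286²) = 0.592 m²/day.

0.592 m²/day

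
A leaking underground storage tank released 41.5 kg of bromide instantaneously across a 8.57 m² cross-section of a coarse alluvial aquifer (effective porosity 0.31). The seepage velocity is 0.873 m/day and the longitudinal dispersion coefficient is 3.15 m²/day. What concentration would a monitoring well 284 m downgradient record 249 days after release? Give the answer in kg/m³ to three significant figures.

0.0382 kg/m³

For an instantaneous plane source, C(x,t) = M/(n_e·A·√(4πDt)) · exp(−(x−vt)²/(4Dt)), with n_e·A the pore (flow) area.
Plume center vt = 0.873 × 249 = 217.377 m, so the well at 284 m is 66.623 m downgradient of the peak.
√(4πDt) = 99.28 m, giving peak height M/(n_e·A·√(4πDt)) = 41.5/(0.31 × 8.57 × 99.28) = 0.1573 kg/m³.
(x−vt)²/(4Dt) = (66.623)²/(4 × 3.15 × 249) = 1.415; exp(−1.415) = 0.2429.
C = 0.1573 × 0.2429 = 0.0382 kg/m³.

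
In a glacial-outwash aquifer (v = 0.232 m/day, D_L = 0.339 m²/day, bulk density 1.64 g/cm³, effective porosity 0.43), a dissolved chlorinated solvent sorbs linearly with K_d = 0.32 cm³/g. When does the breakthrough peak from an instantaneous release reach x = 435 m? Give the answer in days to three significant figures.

4150 days

Retardation factor R = 1 + ρ_b·K_d/n = 1 + 1.64 × 0.32/0.43 = 2.220.
Sorption retards both mechanisms: v_R = v/R = 0.1045 m/day, D_R = D/R = 0.1527 m²/day.
Peak time from v_R²t² + 2D_R t − x² = 0: t = (√(D_R² + v_R²x²) − D_R)/v_R².
√(D_R² + v_R²x²) = √(0.1527² + 0.1045² × 435²) = 45.46; v_R² = 0.01092.
t = (45.46 − 0.1527)/0.01092 = 4150 days.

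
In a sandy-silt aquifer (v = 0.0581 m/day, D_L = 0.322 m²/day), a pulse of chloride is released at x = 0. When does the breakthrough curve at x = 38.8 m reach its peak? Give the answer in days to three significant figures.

579 days

For the 1D instantaneous-source solution, setting ∂C/∂t = 0 at fixed x gives v²t² + 2Dt − x² = 0, so t = (√(D² + v²x²) − D)/v².
√(D² + v²x²) = √(0.322² + 0.0581² × 38.8²) = 2.277; v² = 0.00337561.
t = (2.277 − 0.322)/0.00337561 = 579 days (vs. the pure-advection estimate x/v = 668 d).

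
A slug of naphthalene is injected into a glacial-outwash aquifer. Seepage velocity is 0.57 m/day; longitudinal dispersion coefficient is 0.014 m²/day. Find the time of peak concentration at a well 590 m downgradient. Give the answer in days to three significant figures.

For the 1D instantaneous-source solution, setting ∂C/∂t = 0 at fixed x gives v²t² + 2Dt − x² = 0, so t = (√(D² + v²x²) − D)/v².
√(D² + v²x²) = √(0.014² + 0.57² × 590²) = 336.3; v² = 0.3249.
t = (336.3 − 0.014)/0.3249 = 1040 days (vs. the pure-advection estimate x/v = 1040 d).

1040 days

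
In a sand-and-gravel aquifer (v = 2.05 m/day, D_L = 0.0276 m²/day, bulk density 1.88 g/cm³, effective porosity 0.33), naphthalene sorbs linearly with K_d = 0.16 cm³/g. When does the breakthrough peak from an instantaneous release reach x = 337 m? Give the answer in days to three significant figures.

314 days

Retardation factor R = 1 + ρ_b·K_d/n = 1 + 1.88 × 0.16/0.33 = 1.912.
Sorption retards both mechanisms: v_R = v/R = 1.072 m/day, D_R = D/R = 0.01444 m²/day.
Peak time from v_R²t² + 2D_R t − x² = 0: t = (√(D_R² + v_R²x²) − D_R)/v_R².
√(D_R² + v_R²x²) = √(0.01444² + 1.072² × 337²) = 361.3; v_R² = 1.149.
t = (361.3 − 0.01444)/1.149 = 314 days.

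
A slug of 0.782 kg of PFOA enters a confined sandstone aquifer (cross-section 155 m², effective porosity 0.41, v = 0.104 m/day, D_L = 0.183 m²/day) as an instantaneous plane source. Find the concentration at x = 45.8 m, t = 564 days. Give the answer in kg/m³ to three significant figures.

0.000229 kg/m³

For an instantaneous plane source, C(x,t) = M/(n_e·A·√(4πDt)) · exp(−(x−vt)²/(4Dt)), with n_e·A the pore (flow) area.
Plume center vt = 0.104 × 564 = 58.656 m, so the well at 45.8 m is 12.856 m upgradient of the peak.
√(4πDt) = 36.01 m, giving peak height M/(n_e·A·√(4πDt)) = 0.782/(0.41 × 155 × 36.01) = 0.0003417 kg/m³.
(x−vt)²/(4Dt) = (-12.856)²/(4 × 0.183 × 564) = 0.4003; exp(−0.4003) = 0.6701.
C = 0.0003417 × 0.6701 = 0.000229 kg/m³.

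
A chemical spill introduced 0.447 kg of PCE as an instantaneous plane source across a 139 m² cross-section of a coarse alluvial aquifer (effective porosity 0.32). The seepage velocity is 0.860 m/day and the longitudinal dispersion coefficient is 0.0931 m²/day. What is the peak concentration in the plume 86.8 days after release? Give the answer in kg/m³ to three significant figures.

0.000997 kg/m³

The peak of an instantaneous 1D plume sits at x = vt; there the Gaussian factor is 1 and C_max = M/(n_e·A·√(4πDt)), where n_e·A is the pore area the mass is dissolved in.
√(4πDt) = √(4π × 0.0931 × 86.8) = 10.08 m, so C_max = 0.447/(0.32 × 139 × 10.08) = 0.000997 kg/m³.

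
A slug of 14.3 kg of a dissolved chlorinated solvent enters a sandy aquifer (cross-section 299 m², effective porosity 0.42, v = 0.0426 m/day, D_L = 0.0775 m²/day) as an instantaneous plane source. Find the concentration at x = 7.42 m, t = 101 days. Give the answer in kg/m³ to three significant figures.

For an instantaneous plane source, C(x,t) = M/(n_e·A·√(4πDt)) · exp(−(x−vt)²/(4Dt)), with n_e·A the pore (flow) area.
Plume center vt = 0.0426 × 101 = 4.3026 m, so the well at 7.42 m is 3.1174 m downgradient of the peak.
√(4πDt) = 9.918 m, giving peak height M/(n_e·A·√(4πDt)) = 14.3/(0.42 × 299 × 9.918) = 0.01148 kg/m³.
(x−vt)²/(4Dt) = (3.1174)²/(4 × 0.0775 × 101) = 0.3104; exp(−0.3104) = 0.7332.
C = 0.01148 × 0.7332 = 0.00842 kg/m³.

0.00842 kg/m³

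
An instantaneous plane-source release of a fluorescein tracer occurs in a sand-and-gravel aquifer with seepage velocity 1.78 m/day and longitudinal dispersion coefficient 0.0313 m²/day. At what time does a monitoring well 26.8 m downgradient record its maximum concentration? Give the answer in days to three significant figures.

15.0 days

For the 1D instantaneous-source solution, setting ∂C/∂t = 0 at fixed x gives v²t² + 2Dt − x² = 0, so t = (√(D² + v²x²) − D)/v².
√(D² + v²x²) = √(0.0313² + 1.78² × 26.8²) = 47.70; v² = 3.1684.
t = (47.70 − 0.0313)/3.1684 = 15.0 days (vs. the pure-advection estimate x/v = 15.1 d).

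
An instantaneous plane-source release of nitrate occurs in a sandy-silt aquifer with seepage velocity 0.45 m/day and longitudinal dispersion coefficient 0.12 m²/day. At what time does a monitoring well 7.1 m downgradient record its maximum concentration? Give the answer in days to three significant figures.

15.2 days

For the 1D instantaneous-source solution, setting ∂C/∂t = 0 at fixed x gives v²t² + 2Dt − x² = 0, so t = (√(D² + v²x²) − D)/v².
√(D² + v²x²) = √(0.12² + 0.45² × 7.1²) = 3.197; v² = 0.2025.
t = (3.197 − 0.12)/0.2025 = 15.2 days (vs. the pure-advection estimate x/v = 15.8 d).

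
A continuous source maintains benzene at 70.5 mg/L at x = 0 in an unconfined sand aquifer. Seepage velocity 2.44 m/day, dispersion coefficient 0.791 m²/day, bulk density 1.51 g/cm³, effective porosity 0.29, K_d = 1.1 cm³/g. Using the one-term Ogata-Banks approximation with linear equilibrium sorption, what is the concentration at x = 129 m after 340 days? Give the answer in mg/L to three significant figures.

Retardation factor R = 1 + ρ_b·K_d/n = 1 + 1.51 × 1.1/0.29 = 6.728.
Sorption retards both mechanisms: v_R = v/R = 0.3627 m/day, D_R = D/R = 0.1176 m²/day.
v_R·t = 0.3627 × 340 = 123.318 m; 2√(D_R t) = 12.65 m; argument = (129 − 123.318)/12.65 = 0.4492.
C = C₀ × ½·erfc(0.4492) = 70.5 × 0.2626 = 18.5 mg/L.

18.5 mg/L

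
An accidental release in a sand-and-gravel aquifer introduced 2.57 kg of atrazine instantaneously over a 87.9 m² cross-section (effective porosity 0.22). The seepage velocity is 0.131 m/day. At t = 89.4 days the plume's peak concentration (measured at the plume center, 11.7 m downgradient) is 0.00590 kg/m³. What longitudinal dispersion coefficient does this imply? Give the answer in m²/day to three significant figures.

At the plume center C_max = M/(n_e·A·√(4πDt)), so D = M²/(4πt·(n_e·A·C_max)²).
n_e·A·C_max = 0.22 × 87.9 × 0.00590 = 0.1141 kg/m.
D = 2.57²/(4π × 89.4 × 0.1141²) = 0.452 m²/day.

0.452 m²/day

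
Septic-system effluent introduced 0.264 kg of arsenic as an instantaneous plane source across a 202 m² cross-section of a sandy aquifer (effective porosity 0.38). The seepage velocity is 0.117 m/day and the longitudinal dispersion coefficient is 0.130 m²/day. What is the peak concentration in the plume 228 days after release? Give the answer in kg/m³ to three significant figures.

The peak of an instantaneous 1D plume sits at x = vt; there the Gaussian factor is 1 and C_max = M/(n_e·A·√(4πDt)), where n_e·A is the pore area the mass is dissolved in.
√(4πDt) = √(4π × 0.130 × 228) = 19.30 m, so C_max = 0.264/(0.38 × 202 × 19.30) = 0.000178 kg/m³.

0.000178 kg/m³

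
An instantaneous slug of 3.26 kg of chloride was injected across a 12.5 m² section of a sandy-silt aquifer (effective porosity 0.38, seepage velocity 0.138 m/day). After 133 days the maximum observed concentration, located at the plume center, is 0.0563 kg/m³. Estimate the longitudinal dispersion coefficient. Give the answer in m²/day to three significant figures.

0.0889 m²/day

At the plume center C_max = M/(n_e·A·√(4πDt)), so D = M²/(4πt·(n_e·A·C_max)²).
n_e·A·C_max = 0.38 × 12.5 × 0.0563 = 0.2674 kg/m.
D = 3.26²/(4π × 133 × 0.2674²) = 0.0889 m²/day.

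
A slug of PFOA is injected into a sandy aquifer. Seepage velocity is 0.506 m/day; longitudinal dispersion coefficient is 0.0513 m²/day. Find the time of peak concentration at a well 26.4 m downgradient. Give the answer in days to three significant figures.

For the 1D instantaneous-source solution, setting ∂C/∂t = 0 at fixed x gives v²t² + 2Dt − x² = 0, so t = (√(D² + v²x²) − D)/v².
√(D² + v²x²) = √(0.0513² + 0.506² × 26.4²) = 13.36; v² = 0.256036.
t = (13.36 − 0.0513)/0.256036 = 52.0 days (vs. the pure-advection estimate x/v = 52.2 d).

52.0 days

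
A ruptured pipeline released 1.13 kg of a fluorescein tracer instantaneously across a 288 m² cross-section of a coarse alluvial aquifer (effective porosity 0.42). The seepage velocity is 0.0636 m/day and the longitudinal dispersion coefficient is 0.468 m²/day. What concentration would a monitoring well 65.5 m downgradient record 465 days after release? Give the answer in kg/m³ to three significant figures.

For an instantaneous plane source, C(x,t) = M/(n_e·A·√(4πDt)) · exp(−(x−vt)²/(4Dt)), with n_e·A the pore (flow) area.
Plume center vt = 0.0636 × 465 = 29.574 m, so the well at 65.5 m is 35.926 m downgradient of the peak.
√(4πDt) = 52.29 m, giving peak height M/(n_e·A·√(4πDt)) = 1.13/(0.42 × 288 × 52.29) = 0.0001787 kg/m³.
(x−vt)²/(4Dt) = (35.926)²/(4 × 0.468 × 465) = 1.483; exp(−1.483) = 0.2270.
C = 0.0001787 × 0.2270 = 4.06e-05 kg/m³.

4.06e-05 kg/m³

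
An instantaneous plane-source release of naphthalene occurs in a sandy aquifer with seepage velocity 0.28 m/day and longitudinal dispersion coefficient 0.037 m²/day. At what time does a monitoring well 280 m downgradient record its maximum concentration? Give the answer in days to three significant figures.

1000 days

For the 1D instantaneous-source solution, setting ∂C/∂t = 0 at fixed x gives v²t² + 2Dt − x² = 0, so t = (√(D² + v²x²) − D)/v².
√(D² + v²x²) = √(0.037² + 0.28² × 280²) = 78.40; v² = 0.0784.
t = (78.40 − 0.037)/0.0784 = 1000 days (vs. the pure-advection estimate x/v = 1000 d).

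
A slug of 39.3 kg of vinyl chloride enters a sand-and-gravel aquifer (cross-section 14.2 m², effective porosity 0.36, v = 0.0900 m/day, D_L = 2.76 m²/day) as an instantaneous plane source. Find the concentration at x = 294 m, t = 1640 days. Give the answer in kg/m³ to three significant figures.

0.00987 kg/m³

For an instantaneous plane source, C(x,t) = M/(n_e·A·√(4πDt)) · exp(−(x−vt)²/(4Dt)), with n_e·A the pore (flow) area.
Plume center vt = 0.0900 × 1640 = 147.6 m, so the well at 294 m is 146.4 m downgradient of the peak.
√(4πDt) = 238.5 m, giving peak height M/(n_e·A·√(4πDt)) = 39.3/(0.36 × 14.2 × 238.5) = 0.03223 kg/m³.
(x−vt)²/(4Dt) = (146.4)²/(4 × 2.76 × 1640) = 1.184; exp(−1.184) = 0.3061.
C = 0.03223 × 0.3061 = 0.00987 kg/m³.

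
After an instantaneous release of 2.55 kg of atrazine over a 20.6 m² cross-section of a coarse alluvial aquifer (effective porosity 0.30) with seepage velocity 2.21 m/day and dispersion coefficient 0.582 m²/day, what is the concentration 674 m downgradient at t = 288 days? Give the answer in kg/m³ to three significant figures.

0.00110 kg/m³

For an instantaneous plane source, C(x,t) = M/(n_e·A·√(4πDt)) · exp(−(x−vt)²/(4Dt)), with n_e·A the pore (flow) area.
Plume center vt = 2.21 × 288 = 636.48 m, so the well at 674 m is 37.52 m downgradient of the peak.
√(4πDt) = 45.89 m, giving peak height M/(n_e·A·√(4πDt)) = 2.55/(0.30 × 20.6 × 45.89) = 0.008992 kg/m³.
(x−vt)²/(4Dt) = (37.52)²/(4 × 0.582 × 288) = 2.100; exp(−2.100) = 0.1225.
C = 0.008992 × 0.1225 = 0.00110 kg/m³.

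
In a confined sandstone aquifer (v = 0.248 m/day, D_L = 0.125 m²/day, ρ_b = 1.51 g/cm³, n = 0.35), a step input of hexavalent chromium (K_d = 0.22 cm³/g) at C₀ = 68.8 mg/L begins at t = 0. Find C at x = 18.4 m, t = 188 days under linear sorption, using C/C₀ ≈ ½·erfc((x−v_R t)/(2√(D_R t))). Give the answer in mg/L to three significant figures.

Retardation factor R = 1 + ρ_b·K_d/n = 1 + 1.51 × 0.22/0.35 = 1.949.
Sorption retards both mechanisms: v_R = v/R = 0.1272 m/day, D_R = D/R = 0.06414 m²/day.
v_R·t = 0.1272 × 188 = 23.9136 m; 2√(D_R t) = 6.945 m; argument = (18.4 − 23.9136)/6.945 = -0.7939.
C = C₀ × ½·erfc(-0.7939) = 68.8 × 0.8692 = 59.8 mg/L.

59.8 mg/L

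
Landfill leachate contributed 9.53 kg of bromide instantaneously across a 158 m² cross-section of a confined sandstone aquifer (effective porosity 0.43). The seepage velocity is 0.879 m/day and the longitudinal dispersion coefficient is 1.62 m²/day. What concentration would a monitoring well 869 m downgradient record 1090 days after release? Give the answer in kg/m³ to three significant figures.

0.000306 kg/m³

For an instantaneous plane source, C(x,t) = M/(n_e·A·√(4πDt)) · exp(−(x−vt)²/(4Dt)), with n_e·A the pore (flow) area.
Plume center vt = 0.879 × 1090 = 958.11 m, so the well at 869 m is 89.11 m upgradient of the peak.
√(4πDt) = 149.0 m, giving peak height M/(n_e·A·√(4πDt)) = 9.53/(0.43 × 158 × 149.0) = 0.0009414 kg/m³.
(x−vt)²/(4Dt) = (-89.11)²/(4 × 1.62 × 1090) = 1.124; exp(−1.124) = 0.3250.
C = 0.0009414 × 0.3250 = 0.000306 kg/m³.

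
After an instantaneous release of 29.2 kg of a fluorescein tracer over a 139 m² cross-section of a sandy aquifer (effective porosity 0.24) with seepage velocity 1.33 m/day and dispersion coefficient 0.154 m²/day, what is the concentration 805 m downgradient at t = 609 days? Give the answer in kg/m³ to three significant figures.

0.0239 kg/m³

For an instantaneous plane source, C(x,t) = M/(n_e·A·√(4πDt)) · exp(−(x−vt)²/(4Dt)), with n_e·A the pore (flow) area.
Plume center vt = 1.33 × 609 = 809.97 m, so the well at 805 m is 4.97 m upgradient of the peak.
√(4πDt) = 34.33 m, giving peak height M/(n_e·A·√(4πDt)) = 29.2/(0.24 × 139 × 34.33) = 0.02550 kg/m³.
(x−vt)²/(4Dt) = (-4.97)²/(4 × 0.154 × 609) = 0.06584; exp(−0.06584) = 0.9363.
C = 0.02550 × 0.9363 = 0.0239 kg/m³.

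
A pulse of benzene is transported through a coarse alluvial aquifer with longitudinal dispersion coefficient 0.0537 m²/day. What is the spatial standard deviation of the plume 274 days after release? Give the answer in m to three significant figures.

Dispersive spreading gives a Gaussian with σ² = 2Dt; advection only shifts the center.
σ = √(2 × 0.0537 × 274) = 5.42 m.

5.42 m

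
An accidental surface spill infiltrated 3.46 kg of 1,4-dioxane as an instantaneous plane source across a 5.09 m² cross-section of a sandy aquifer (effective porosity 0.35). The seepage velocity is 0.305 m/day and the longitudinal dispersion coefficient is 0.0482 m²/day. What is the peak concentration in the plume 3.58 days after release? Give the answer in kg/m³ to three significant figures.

1.32 kg/m³

The peak of an instantaneous 1D plume sits at x = vt; there the Gaussian factor is 1 and C_max = M/(n_e·A·√(4πDt)), where n_e·A is the pore area the mass is dissolved in.
√(4πDt) = √(4π × 0.0482 × 3.58) = 1.473 m, so C_max = 3.46/(0.35 × 5.09 × 1.473) = 1.32 kg/m³.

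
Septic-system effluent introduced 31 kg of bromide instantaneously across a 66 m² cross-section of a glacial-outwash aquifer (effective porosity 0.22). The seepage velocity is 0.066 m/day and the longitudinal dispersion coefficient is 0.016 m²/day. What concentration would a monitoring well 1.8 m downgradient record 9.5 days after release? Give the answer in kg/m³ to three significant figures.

0.161 kg/m³

For an instantaneous plane source, C(x,t) = M/(n_e·A·√(4πDt)) · exp(−(x−vt)²/(4Dt)), with n_e·A the pore (flow) area.
Plume center vt = 0.066 × 9.5 = 0.627 m, so the well at 1.8 m is 1.173 m downgradient of the peak.
√(4πDt) = 1.382 m, giving peak height M/(n_e·A·√(4πDt)) = 31/(0.22 × 66 × 1.382) = 1.545 kg/m³.
(x−vt)²/(4Dt) = (1.173)²/(4 × 0.016 × 9.5) = 2.263; exp(−2.263) = 0.1040.
C = 1.545 × 0.1040 = 0.161 kg/m³.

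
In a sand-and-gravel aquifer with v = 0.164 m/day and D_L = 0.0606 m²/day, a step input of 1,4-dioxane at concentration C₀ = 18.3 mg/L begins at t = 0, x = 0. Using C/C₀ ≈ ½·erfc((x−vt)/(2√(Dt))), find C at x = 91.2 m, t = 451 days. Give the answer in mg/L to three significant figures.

0.181 mg/L

For a continuous step input, C/C₀ ≈ ½·erfc((x−vt)/(2√(Dt))).
vt = 0.164 × 451 = 73.964 m and 2√(Dt) = 2√(0.0606 × 451) = 10.46 m.
Argument (x−vt)/(2√(Dt)) = (91.2 − 73.964)/10.46 = 1.648; ½·erfc(1.648) = 0.009887.
C = 18.3 × 0.009887 = 0.181 mg/L.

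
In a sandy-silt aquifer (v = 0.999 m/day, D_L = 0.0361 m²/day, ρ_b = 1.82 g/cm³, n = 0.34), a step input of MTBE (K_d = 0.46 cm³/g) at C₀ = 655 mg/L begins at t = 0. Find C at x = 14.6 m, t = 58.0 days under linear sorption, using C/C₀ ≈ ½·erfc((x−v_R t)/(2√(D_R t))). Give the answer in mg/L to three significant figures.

Retardation factor R = 1 + ρ_b·K_d/n = 1 + 1.82 × 0.46/0.34 = 3.462.
Sorption retards both mechanisms: v_R = v/R = 0.2886 m/day, D_R = D/R = 0.01043 m²/day.
v_R·t = 0.2886 × 58.0 = 16.7388 m; 2√(D_R t) = 1.556 m; argument = (14.6 − 16.7388)/1.556 = -1.375.
C = C₀ × ½·erfc(-1.375) = 655 × 0.9741 = 638 mg/L.

638 mg/L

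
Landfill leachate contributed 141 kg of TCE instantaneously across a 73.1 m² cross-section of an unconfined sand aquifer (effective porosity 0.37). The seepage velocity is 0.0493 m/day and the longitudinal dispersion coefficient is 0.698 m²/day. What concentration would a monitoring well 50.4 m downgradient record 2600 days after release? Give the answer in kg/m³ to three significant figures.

For an instantaneous plane source, C(x,t) = M/(n_e·A·√(4πDt)) · exp(−(x−vt)²/(4Dt)), with n_e·A the pore (flow) area.
Plume center vt = 0.0493 × 2600 = 128.18 m, so the well at 50.4 m is 77.78 m upgradient of the peak.
√(4πDt) = 151.0 m, giving peak height M/(n_e·A·√(4πDt)) = 141/(0.37 × 73.1 × 151.0) = 0.03452 kg/m³.
(x−vt)²/(4Dt) = (-77.78)²/(4 × 0.698 × 2600) = 0.8334; exp(−0.8334) = 0.4346.
C = 0.03452 × 0.4346 = 0.0150 kg/m³.

0.0150 kg/m³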